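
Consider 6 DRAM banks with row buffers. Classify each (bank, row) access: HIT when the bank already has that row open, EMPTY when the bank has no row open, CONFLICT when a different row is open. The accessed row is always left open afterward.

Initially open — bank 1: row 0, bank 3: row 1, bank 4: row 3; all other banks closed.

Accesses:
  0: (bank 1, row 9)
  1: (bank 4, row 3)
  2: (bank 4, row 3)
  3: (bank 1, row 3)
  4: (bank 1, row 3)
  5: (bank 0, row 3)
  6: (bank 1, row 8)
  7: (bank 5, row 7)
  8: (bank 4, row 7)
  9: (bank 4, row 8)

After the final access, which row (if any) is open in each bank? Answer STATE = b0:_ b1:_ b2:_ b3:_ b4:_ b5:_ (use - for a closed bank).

STATE = b0:3 b1:8 b2:- b3:1 b4:8 b5:7

step 0: bank1 0->9 [CONFLICT]
step 1: bank4 3->3 [HIT]
step 2: bank4 3->3 [HIT]
step 3: bank1 9->3 [CONFLICT]
step 4: bank1 3->3 [HIT]
step 5: bank0 None->3 [EMPTY]
step 6: bank1 3->8 [CONFLICT]
step 7: bank5 None->7 [EMPTY]
step 8: bank4 3->7 [CONFLICT]
step 9: bank4 7->8 [CONFLICT]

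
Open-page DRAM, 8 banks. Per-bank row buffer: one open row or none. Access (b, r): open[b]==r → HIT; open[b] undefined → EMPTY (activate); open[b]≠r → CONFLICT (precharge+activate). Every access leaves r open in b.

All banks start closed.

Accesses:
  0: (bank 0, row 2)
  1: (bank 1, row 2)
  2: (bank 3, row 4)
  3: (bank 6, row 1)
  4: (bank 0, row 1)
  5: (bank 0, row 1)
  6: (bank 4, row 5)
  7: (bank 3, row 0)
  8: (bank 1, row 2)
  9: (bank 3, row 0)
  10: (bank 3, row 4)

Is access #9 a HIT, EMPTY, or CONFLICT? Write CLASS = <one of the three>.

CLASS = HIT

#0 (0,2) E
#1 (1,2) E
#2 (3,4) E
#3 (6,1) E
#4 (0,1) C  (was 2)
#5 (0,1) H  (was 1)
#6 (4,5) E
#7 (3,0) C  (was 4)
#8 (1,2) H  (was 2)
#9 (3,0) H  (was 0)
#10 (3,4) C  (was 0)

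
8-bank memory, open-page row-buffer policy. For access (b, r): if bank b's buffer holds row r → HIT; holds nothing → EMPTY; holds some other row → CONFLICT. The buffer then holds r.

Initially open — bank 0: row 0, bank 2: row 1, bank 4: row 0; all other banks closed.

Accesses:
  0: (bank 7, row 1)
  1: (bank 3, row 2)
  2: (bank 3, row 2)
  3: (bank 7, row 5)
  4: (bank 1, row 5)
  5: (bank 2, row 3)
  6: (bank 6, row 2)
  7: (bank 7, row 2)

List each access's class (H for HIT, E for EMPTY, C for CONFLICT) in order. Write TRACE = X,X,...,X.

#0 (7,1) E
#1 (3,2) E
#2 (3,2) H  (was 2)
#3 (7,5) C  (was 1)
#4 (1,5) E
#5 (2,3) C  (was 1)
#6 (6,2) E
#7 (7,2) C  (was 5)

TRACE = E,E,H,C,E,C,E,C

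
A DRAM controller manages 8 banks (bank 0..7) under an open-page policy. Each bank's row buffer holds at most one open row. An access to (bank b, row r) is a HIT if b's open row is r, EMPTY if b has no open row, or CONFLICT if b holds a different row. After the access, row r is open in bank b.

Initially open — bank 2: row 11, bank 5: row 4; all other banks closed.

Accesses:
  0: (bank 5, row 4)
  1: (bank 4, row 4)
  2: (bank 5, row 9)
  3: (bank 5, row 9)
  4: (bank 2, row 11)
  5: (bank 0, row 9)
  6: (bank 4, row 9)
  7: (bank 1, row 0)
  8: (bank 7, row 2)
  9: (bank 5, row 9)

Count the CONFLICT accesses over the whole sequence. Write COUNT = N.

  [0] b5 r4: had r4 ⇒ H
  [1] b4 r4: no row ⇒ E
  [2] b5 r9: had r4 ⇒ C
  [3] b5 r9: had r9 ⇒ H
  [4] b2 r11: had r11 ⇒ H
  [5] b0 r9: no row ⇒ E
  [6] b4 r9: had r4 ⇒ C
  [7] b1 r0: no row ⇒ E
  [8] b7 r2: no row ⇒ E
  [9] b5 r9: had r9 ⇒ H

COUNT = 2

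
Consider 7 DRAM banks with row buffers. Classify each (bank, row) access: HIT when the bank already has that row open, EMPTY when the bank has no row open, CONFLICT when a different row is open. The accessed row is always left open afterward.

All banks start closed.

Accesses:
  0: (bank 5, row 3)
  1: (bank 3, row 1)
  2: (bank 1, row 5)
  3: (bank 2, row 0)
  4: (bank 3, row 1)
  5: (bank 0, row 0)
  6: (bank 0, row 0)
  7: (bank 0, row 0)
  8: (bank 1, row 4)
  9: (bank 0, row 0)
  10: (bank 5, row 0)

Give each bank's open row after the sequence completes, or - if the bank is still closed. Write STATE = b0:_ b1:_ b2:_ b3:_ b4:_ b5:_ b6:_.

STATE = b0:0 b1:4 b2:0 b3:1 b4:- b5:0 b6:-

0: bank 5 row 3 — prev None → EMPTY
1: bank 3 row 1 — prev None → EMPTY
2: bank 1 row 5 — prev None → EMPTY
3: bank 2 row 0 — prev None → EMPTY
4: bank 3 row 1 — prev 1 → HIT
5: bank 0 row 0 — prev None → EMPTY
6: bank 0 row 0 — prev 0 → HIT
7: bank 0 row 0 — prev 0 → HIT
8: bank 1 row 4 — prev 5 → CONFLICT
9: bank 0 row 0 — prev 0 → HIT
10: bank 5 row 0 — prev 3 → CONFLICT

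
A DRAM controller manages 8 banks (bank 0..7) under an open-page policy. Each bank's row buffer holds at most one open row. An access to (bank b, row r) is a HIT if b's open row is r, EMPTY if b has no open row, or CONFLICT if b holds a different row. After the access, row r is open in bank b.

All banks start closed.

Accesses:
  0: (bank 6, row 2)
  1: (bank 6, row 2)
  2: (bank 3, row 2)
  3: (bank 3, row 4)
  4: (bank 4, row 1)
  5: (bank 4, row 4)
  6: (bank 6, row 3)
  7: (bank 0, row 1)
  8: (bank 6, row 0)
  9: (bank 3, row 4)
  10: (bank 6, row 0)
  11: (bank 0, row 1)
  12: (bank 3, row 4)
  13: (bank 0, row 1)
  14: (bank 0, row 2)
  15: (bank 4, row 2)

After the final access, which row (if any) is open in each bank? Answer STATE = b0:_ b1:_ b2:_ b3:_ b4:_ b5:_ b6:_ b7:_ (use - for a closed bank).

step 0: bank6 None->2 [EMPTY]
step 1: bank6 2->2 [HIT]
step 2: bank3 None->2 [EMPTY]
step 3: bank3 2->4 [CONFLICT]
step 4: bank4 None->1 [EMPTY]
step 5: bank4 1->4 [CONFLICT]
step 6: bank6 2->3 [CONFLICT]
step 7: bank0 None->1 [EMPTY]
step 8: bank6 3->0 [CONFLICT]
step 9: bank3 4->4 [HIT]
step 10: bank6 0->0 [HIT]
step 11: bank0 1->1 [HIT]
step 12: bank3 4->4 [HIT]
step 13: bank0 1->1 [HIT]
step 14: bank0 1->2 [CONFLICT]
step 15: bank4 4->2 [CONFLICT]

STATE = b0:2 b1:- b2:- b3:4 b4:2 b5:- b6:0 b7:-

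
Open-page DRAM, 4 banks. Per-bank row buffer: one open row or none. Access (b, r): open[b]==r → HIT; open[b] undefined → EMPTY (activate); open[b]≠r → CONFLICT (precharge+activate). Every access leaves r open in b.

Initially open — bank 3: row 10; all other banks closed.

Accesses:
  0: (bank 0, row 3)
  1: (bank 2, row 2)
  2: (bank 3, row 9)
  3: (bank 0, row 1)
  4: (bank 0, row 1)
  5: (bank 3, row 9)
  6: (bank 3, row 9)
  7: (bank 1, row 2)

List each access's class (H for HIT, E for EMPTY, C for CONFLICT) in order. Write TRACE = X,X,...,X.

0: bank 0 row 3 — prev None → EMPTY
1: bank 2 row 2 — prev None → EMPTY
2: bank 3 row 9 — prev 10 → CONFLICT
3: bank 0 row 1 — prev 3 → CONFLICT
4: bank 0 row 1 — prev 1 → HIT
5: bank 3 row 9 — prev 9 → HIT
6: bank 3 row 9 — prev 9 → HIT
7: bank 1 row 2 — prev None → EMPTY

TRACE = E,E,C,C,H,H,H,E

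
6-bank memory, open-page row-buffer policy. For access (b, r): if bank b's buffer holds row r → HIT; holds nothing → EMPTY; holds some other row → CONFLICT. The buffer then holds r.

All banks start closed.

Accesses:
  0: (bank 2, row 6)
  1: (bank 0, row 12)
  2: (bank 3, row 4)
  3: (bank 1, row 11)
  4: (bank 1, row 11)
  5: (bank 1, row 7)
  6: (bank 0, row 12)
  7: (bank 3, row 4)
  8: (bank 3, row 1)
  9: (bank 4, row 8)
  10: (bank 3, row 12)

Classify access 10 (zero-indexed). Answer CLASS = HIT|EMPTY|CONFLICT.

CLASS = CONFLICT

step 0: bank2 None->6 [EMPTY]
step 1: bank0 None->12 [EMPTY]
step 2: bank3 None->4 [EMPTY]
step 3: bank1 None->11 [EMPTY]
step 4: bank1 11->11 [HIT]
step 5: bank1 11->7 [CONFLICT]
step 6: bank0 12->12 [HIT]
step 7: bank3 4->4 [HIT]
step 8: bank3 4->1 [CONFLICT]
step 9: bank4 None->8 [EMPTY]
step 10: bank3 1->12 [CONFLICT]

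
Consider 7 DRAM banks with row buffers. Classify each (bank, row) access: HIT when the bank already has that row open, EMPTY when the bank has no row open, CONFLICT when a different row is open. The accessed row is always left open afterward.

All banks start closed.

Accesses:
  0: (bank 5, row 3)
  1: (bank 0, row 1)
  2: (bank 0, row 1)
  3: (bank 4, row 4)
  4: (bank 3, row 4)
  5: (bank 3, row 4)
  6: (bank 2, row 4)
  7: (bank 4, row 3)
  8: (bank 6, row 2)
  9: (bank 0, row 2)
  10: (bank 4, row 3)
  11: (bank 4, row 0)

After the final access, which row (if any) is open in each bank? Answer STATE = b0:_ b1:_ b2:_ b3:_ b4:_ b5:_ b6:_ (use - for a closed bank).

STATE = b0:2 b1:- b2:4 b3:4 b4:0 b5:3 b6:2

step 0: bank5 None->3 [EMPTY]
step 1: bank0 None->1 [EMPTY]
step 2: bank0 1->1 [HIT]
step 3: bank4 None->4 [EMPTY]
step 4: bank3 None->4 [EMPTY]
step 5: bank3 4->4 [HIT]
step 6: bank2 None->4 [EMPTY]
step 7: bank4 4->3 [CONFLICT]
step 8: bank6 None->2 [EMPTY]
step 9: bank0 1->2 [CONFLICT]
step 10: bank4 3->3 [HIT]
step 11: bank4 3->0 [CONFLICT]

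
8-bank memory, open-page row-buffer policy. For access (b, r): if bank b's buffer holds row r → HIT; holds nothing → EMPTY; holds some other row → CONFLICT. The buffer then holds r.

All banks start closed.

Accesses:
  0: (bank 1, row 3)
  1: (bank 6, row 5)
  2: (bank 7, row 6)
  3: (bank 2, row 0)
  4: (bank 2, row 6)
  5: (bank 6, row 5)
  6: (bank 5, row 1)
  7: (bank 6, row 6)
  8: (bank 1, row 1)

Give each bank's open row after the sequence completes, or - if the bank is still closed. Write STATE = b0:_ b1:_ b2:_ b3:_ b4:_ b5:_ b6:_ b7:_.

0: bank 1 row 3 — prev None → EMPTY
1: bank 6 row 5 — prev None → EMPTY
2: bank 7 row 6 — prev None → EMPTY
3: bank 2 row 0 — prev None → EMPTY
4: bank 2 row 6 — prev 0 → CONFLICT
5: bank 6 row 5 — prev 5 → HIT
6: bank 5 row 1 — prev None → EMPTY
7: bank 6 row 6 — prev 5 → CONFLICT
8: bank 1 row 1 — prev 3 → CONFLICT

STATE = b0:- b1:1 b2:6 b3:- b4:- b5:1 b6:6 b7:6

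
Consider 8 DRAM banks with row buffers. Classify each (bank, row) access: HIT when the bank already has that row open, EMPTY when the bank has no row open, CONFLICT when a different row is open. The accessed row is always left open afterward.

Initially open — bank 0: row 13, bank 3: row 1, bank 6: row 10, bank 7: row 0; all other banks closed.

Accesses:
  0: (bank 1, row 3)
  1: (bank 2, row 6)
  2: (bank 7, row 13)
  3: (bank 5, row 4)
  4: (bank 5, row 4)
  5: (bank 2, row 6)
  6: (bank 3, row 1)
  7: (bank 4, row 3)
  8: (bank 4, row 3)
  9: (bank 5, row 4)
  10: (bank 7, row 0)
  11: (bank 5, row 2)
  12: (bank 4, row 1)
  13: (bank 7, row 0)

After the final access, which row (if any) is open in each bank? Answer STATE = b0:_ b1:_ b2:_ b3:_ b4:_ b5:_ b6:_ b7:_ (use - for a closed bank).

STATE = b0:13 b1:3 b2:6 b3:1 b4:1 b5:2 b6:10 b7:0

step 0: bank1 None->3 [EMPTY]
step 1: bank2 None->6 [EMPTY]
step 2: bank7 0->13 [CONFLICT]
step 3: bank5 None->4 [EMPTY]
step 4: bank5 4->4 [HIT]
step 5: bank2 6->6 [HIT]
step 6: bank3 1->1 [HIT]
step 7: bank4 None->3 [EMPTY]
step 8: bank4 3->3 [HIT]
step 9: bank5 4->4 [HIT]
step 10: bank7 13->0 [CONFLICT]
step 11: bank5 4->2 [CONFLICT]
step 12: bank4 3->1 [CONFLICT]
step 13: bank7 0->0 [HIT]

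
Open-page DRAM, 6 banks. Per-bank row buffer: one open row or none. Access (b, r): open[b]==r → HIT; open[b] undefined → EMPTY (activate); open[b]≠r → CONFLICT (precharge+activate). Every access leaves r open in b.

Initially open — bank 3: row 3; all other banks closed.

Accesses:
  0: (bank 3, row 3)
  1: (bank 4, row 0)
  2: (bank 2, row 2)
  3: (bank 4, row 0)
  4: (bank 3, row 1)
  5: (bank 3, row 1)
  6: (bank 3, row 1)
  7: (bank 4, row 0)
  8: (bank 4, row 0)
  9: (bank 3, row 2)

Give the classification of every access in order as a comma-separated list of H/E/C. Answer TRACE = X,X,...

TRACE = H,E,E,H,C,H,H,H,H,C

  [0] b3 r3: had r3 ⇒ H
  [1] b4 r0: no row ⇒ E
  [2] b2 r2: no row ⇒ E
  [3] b4 r0: had r0 ⇒ H
  [4] b3 r1: had r3 ⇒ C
  [5] b3 r1: had r1 ⇒ H
  [6] b3 r1: had r1 ⇒ H
  [7] b4 r0: had r0 ⇒ H
  [8] b4 r0: had r0 ⇒ H
  [9] b3 r2: had r1 ⇒ C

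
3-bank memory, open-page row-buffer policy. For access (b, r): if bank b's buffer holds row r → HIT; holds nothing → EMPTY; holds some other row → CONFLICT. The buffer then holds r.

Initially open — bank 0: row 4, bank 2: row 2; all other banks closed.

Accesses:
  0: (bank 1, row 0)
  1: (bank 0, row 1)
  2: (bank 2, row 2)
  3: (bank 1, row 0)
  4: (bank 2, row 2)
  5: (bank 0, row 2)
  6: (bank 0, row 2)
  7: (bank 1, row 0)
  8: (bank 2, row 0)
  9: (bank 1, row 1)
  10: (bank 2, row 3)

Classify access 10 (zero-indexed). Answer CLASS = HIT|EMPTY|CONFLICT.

step 0: bank1 None->0 [EMPTY]
step 1: bank0 4->1 [CONFLICT]
step 2: bank2 2->2 [HIT]
step 3: bank1 0->0 [HIT]
step 4: bank2 2->2 [HIT]
step 5: bank0 1->2 [CONFLICT]
step 6: bank0 2->2 [HIT]
step 7: bank1 0->0 [HIT]
step 8: bank2 2->0 [CONFLICT]
step 9: bank1 0->1 [CONFLICT]
step 10: bank2 0->3 [CONFLICT]

CLASS = CONFLICT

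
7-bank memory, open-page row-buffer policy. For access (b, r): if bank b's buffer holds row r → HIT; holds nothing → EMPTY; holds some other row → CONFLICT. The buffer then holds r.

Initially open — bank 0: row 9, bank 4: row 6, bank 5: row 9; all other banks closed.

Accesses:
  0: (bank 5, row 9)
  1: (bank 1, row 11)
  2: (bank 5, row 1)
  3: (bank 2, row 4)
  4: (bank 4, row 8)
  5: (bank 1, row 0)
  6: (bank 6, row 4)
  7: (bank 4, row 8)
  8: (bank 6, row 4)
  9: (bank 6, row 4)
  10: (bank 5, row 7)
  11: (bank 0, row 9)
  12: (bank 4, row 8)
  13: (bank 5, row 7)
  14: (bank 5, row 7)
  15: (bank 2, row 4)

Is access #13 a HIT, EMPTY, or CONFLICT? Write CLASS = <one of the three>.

CLASS = HIT

#0 (5,9) H  (was 9)
#1 (1,11) E
#2 (5,1) C  (was 9)
#3 (2,4) E
#4 (4,8) C  (was 6)
#5 (1,0) C  (was 11)
#6 (6,4) E
#7 (4,8) H  (was 8)
#8 (6,4) H  (was 4)
#9 (6,4) H  (was 4)
#10 (5,7) C  (was 1)
#11 (0,9) H  (was 9)
#12 (4,8) H  (was 8)
#13 (5,7) H  (was 7)
#14 (5,7) H  (was 7)
#15 (2,4) H  (was 4)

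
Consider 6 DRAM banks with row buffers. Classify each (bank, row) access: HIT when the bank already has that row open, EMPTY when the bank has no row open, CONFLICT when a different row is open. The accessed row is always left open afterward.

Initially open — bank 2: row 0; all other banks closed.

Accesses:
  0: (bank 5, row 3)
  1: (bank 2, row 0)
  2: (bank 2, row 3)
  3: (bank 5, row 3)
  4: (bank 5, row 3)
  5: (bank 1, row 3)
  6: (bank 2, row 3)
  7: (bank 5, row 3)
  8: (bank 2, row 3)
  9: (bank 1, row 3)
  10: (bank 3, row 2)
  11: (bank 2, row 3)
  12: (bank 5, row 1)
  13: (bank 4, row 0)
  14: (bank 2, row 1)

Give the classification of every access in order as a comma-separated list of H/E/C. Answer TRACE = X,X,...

TRACE = E,H,C,H,H,E,H,H,H,H,E,H,C,E,C

  [0] b5 r3: no row ⇒ E
  [1] b2 r0: had r0 ⇒ H
  [2] b2 r3: had r0 ⇒ C
  [3] b5 r3: had r3 ⇒ H
  [4] b5 r3: had r3 ⇒ H
  [5] b1 r3: no row ⇒ E
  [6] b2 r3: had r3 ⇒ H
  [7] b5 r3: had r3 ⇒ H
  [8] b2 r3: had r3 ⇒ H
  [9] b1 r3: had r3 ⇒ H
  [10] b3 r2: no row ⇒ E
  [11] b2 r3: had r3 ⇒ H
  [12] b5 r1: had r3 ⇒ C
  [13] b4 r0: no row ⇒ E
  [14] b2 r1: had r3 ⇒ C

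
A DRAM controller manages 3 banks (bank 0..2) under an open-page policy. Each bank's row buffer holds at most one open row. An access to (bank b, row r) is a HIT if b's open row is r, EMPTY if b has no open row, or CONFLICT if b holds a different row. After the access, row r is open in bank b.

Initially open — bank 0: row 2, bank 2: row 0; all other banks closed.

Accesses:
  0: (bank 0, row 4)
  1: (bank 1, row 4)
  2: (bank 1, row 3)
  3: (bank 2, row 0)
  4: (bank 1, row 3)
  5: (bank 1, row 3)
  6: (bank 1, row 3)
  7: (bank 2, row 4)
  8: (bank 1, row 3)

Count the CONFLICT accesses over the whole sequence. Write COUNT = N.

  [0] b0 r4: had r2 ⇒ C
  [1] b1 r4: no row ⇒ E
  [2] b1 r3: had r4 ⇒ C
  [3] b2 r0: had r0 ⇒ H
  [4] b1 r3: had r3 ⇒ H
  [5] b1 r3: had r3 ⇒ H
  [6] b1 r3: had r3 ⇒ H
  [7] b2 r4: had r0 ⇒ C
  [8] b1 r3: had r3 ⇒ H

COUNT = 3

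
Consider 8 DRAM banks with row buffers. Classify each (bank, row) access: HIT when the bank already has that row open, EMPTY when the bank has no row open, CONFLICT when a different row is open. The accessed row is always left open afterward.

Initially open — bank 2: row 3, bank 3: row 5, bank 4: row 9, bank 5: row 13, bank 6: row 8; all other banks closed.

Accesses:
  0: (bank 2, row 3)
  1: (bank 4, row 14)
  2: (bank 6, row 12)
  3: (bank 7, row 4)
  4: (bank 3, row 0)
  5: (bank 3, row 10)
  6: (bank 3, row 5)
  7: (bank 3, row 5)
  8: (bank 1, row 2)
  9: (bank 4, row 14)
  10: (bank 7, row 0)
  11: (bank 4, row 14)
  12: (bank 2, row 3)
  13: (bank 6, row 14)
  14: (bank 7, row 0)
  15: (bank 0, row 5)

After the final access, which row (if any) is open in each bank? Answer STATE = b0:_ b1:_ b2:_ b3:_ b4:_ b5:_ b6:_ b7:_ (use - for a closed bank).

step 0: bank2 3->3 [HIT]
step 1: bank4 9->14 [CONFLICT]
step 2: bank6 8->12 [CONFLICT]
step 3: bank7 None->4 [EMPTY]
step 4: bank3 5->0 [CONFLICT]
step 5: bank3 0->10 [CONFLICT]
step 6: bank3 10->5 [CONFLICT]
step 7: bank3 5->5 [HIT]
step 8: bank1 None->2 [EMPTY]
step 9: bank4 14->14 [HIT]
step 10: bank7 4->0 [CONFLICT]
step 11: bank4 14->14 [HIT]
step 12: bank2 3->3 [HIT]
step 13: bank6 12->14 [CONFLICT]
step 14: bank7 0->0 [HIT]
step 15: bank0 None->5 [EMPTY]

STATE = b0:5 b1:2 b2:3 b3:5 b4:14 b5:13 b6:14 b7:0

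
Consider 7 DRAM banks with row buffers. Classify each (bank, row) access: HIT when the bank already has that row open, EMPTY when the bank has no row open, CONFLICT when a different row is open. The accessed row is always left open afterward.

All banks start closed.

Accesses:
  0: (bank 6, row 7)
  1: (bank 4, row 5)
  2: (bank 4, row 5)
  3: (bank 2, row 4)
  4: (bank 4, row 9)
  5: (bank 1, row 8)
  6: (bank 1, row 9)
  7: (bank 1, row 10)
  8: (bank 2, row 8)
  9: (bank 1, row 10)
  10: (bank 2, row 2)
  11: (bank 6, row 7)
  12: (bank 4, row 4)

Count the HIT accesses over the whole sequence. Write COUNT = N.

COUNT = 3

#0 (6,7) E
#1 (4,5) E
#2 (4,5) H  (was 5)
#3 (2,4) E
#4 (4,9) C  (was 5)
#5 (1,8) E
#6 (1,9) C  (was 8)
#7 (1,10) C  (was 9)
#8 (2,8) C  (was 4)
#9 (1,10) H  (was 10)
#10 (2,2) C  (was 8)
#11 (6,7) H  (was 7)
#12 (4,4) C  (was 9)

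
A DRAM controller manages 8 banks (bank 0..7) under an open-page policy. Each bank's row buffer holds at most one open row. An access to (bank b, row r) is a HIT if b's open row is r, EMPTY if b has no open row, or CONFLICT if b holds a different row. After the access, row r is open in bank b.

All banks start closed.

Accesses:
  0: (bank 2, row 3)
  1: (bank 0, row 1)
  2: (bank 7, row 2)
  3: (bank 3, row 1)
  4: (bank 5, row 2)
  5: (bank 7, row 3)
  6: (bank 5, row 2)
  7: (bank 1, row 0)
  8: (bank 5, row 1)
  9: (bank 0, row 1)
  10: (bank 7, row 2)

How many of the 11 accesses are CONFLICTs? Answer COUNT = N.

COUNT = 3

0: bank 2 row 3 — prev None → EMPTY
1: bank 0 row 1 — prev None → EMPTY
2: bank 7 row 2 — prev None → EMPTY
3: bank 3 row 1 — prev None → EMPTY
4: bank 5 row 2 — prev None → EMPTY
5: bank 7 row 3 — prev 2 → CONFLICT
6: bank 5 row 2 — prev 2 → HIT
7: bank 1 row 0 — prev None → EMPTY
8: bank 5 row 1 — prev 2 → CONFLICT
9: bank 0 row 1 — prev 1 → HIT
10: bank 7 row 2 — prev 3 → CONFLICT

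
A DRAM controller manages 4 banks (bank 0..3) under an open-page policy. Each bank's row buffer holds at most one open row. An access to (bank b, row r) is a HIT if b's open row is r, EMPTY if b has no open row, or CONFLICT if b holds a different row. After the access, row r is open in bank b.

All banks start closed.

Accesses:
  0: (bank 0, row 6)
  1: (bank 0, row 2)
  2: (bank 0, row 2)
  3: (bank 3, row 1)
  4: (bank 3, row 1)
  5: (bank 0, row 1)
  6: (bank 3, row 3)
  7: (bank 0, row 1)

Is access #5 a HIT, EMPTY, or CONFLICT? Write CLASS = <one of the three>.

0: bank 0 row 6 — prev None → EMPTY
1: bank 0 row 2 — prev 6 → CONFLICT
2: bank 0 row 2 — prev 2 → HIT
3: bank 3 row 1 — prev None → EMPTY
4: bank 3 row 1 — prev 1 → HIT
5: bank 0 row 1 — prev 2 → CONFLICT
6: bank 3 row 3 — prev 1 → CONFLICT
7: bank 0 row 1 — prev 1 → HIT

CLASS = CONFLICT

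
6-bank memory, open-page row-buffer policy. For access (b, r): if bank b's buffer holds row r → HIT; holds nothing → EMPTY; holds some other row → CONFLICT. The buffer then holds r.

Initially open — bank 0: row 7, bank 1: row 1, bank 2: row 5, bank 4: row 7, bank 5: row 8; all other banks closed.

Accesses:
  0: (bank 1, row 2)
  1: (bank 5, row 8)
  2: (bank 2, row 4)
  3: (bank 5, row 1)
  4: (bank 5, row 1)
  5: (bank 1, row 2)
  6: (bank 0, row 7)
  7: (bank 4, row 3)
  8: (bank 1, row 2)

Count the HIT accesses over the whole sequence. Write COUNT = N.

COUNT = 5

#0 (1,2) C  (was 1)
#1 (5,8) H  (was 8)
#2 (2,4) C  (was 5)
#3 (5,1) C  (was 8)
#4 (5,1) H  (was 1)
#5 (1,2) H  (was 2)
#6 (0,7) H  (was 7)
#7 (4,3) C  (was 7)
#8 (1,2) H  (was 2)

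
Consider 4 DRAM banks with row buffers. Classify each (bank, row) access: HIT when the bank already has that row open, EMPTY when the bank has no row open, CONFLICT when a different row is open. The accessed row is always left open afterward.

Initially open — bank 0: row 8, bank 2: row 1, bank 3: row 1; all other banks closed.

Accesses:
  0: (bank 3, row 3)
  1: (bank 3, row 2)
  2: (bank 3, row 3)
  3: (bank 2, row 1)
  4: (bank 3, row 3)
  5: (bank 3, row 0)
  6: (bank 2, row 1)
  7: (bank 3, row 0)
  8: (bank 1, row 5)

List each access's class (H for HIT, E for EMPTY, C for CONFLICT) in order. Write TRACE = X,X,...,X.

TRACE = C,C,C,H,H,C,H,H,E

step 0: bank3 1->3 [CONFLICT]
step 1: bank3 3->2 [CONFLICT]
step 2: bank3 2->3 [CONFLICT]
step 3: bank2 1->1 [HIT]
step 4: bank3 3->3 [HIT]
step 5: bank3 3->0 [CONFLICT]
step 6: bank2 1->1 [HIT]
step 7: bank3 0->0 [HIT]
step 8: bank1 None->5 [EMPTY]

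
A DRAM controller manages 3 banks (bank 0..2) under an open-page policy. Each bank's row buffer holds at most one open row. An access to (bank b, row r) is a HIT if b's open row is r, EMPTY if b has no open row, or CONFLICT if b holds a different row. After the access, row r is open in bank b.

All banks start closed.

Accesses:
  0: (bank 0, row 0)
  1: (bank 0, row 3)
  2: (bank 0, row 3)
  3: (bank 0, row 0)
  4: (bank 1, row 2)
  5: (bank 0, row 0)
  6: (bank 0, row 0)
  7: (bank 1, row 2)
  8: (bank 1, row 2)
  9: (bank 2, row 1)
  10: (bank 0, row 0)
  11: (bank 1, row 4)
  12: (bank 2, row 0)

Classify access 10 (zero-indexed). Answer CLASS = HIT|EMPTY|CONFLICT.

#0 (0,0) E
#1 (0,3) C  (was 0)
#2 (0,3) H  (was 3)
#3 (0,0) C  (was 3)
#4 (1,2) E
#5 (0,0) H  (was 0)
#6 (0,0) H  (was 0)
#7 (1,2) H  (was 2)
#8 (1,2) H  (was 2)
#9 (2,1) E
#10 (0,0) H  (was 0)
#11 (1,4) C  (was 2)
#12 (2,0) C  (was 1)

CLASS = HIT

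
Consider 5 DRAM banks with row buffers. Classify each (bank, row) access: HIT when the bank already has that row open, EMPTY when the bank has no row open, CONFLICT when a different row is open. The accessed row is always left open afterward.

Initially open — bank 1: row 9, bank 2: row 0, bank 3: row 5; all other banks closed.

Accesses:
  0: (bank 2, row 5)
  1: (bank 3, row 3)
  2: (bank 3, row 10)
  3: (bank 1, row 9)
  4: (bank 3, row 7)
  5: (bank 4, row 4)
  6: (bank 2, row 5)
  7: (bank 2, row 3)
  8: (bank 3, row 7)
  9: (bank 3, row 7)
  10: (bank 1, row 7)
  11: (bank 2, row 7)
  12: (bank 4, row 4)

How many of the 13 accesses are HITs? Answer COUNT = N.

0: bank 2 row 5 — prev 0 → CONFLICT
1: bank 3 row 3 — prev 5 → CONFLICT
2: bank 3 row 10 — prev 3 → CONFLICT
3: bank 1 row 9 — prev 9 → HIT
4: bank 3 row 7 — prev 10 → CONFLICT
5: bank 4 row 4 — prev None → EMPTY
6: bank 2 row 5 — prev 5 → HIT
7: bank 2 row 3 — prev 5 → CONFLICT
8: bank 3 row 7 — prev 7 → HIT
9: bank 3 row 7 — prev 7 → HIT
10: bank 1 row 7 — prev 9 → CONFLICT
11: bank 2 row 7 — prev 3 → CONFLICT
12: bank 4 row 4 — prev 4 → HIT

COUNT = 5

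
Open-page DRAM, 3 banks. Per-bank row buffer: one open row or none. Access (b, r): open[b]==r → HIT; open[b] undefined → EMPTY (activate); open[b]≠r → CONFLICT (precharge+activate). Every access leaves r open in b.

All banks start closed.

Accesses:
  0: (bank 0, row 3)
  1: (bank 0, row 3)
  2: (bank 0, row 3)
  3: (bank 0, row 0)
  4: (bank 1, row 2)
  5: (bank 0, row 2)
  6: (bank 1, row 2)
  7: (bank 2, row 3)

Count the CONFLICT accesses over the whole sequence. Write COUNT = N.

COUNT = 2

  [0] b0 r3: no row ⇒ E
  [1] b0 r3: had r3 ⇒ H
  [2] b0 r3: had r3 ⇒ H
  [3] b0 r0: had r3 ⇒ C
  [4] b1 r2: no row ⇒ E
  [5] b0 r2: had r0 ⇒ C
  [6] b1 r2: had r2 ⇒ H
  [7] b2 r3: no row ⇒ E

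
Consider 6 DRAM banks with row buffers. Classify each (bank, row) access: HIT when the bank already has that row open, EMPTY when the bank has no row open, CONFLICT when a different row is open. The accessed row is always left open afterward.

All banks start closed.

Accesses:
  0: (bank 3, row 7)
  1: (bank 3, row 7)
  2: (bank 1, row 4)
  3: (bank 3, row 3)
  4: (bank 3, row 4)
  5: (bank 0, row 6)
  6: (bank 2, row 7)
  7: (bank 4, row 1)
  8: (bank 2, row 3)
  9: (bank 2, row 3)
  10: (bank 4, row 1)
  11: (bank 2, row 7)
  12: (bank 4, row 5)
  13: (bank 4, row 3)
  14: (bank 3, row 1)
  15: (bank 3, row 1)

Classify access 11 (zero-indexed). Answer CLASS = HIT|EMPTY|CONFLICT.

CLASS = CONFLICT

  [0] b3 r7: no row ⇒ E
  [1] b3 r7: had r7 ⇒ H
  [2] b1 r4: no row ⇒ E
  [3] b3 r3: had r7 ⇒ C
  [4] b3 r4: had r3 ⇒ C
  [5] b0 r6: no row ⇒ E
  [6] b2 r7: no row ⇒ E
  [7] b4 r1: no row ⇒ E
  [8] b2 r3: had r7 ⇒ C
  [9] b2 r3: had r3 ⇒ H
  [10] b4 r1: had r1 ⇒ H
  [11] b2 r7: had r3 ⇒ C
  [12] b4 r5: had r1 ⇒ C
  [13] b4 r3: had r5 ⇒ C
  [14] b3 r1: had r4 ⇒ C
  [15] b3 r1: had r1 ⇒ H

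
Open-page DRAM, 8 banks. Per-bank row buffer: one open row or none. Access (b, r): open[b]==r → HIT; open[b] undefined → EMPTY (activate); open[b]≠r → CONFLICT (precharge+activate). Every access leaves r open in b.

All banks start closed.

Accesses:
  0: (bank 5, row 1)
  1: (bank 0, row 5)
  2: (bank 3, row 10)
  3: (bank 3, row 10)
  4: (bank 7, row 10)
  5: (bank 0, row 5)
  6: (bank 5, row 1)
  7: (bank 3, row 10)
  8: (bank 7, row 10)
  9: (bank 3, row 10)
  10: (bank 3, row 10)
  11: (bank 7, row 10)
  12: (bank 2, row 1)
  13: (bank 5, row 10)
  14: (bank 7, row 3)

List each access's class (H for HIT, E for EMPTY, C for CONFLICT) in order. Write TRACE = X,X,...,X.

  [0] b5 r1: no row ⇒ E
  [1] b0 r5: no row ⇒ E
  [2] b3 r10: no row ⇒ E
  [3] b3 r10: had r10 ⇒ H
  [4] b7 r10: no row ⇒ E
  [5] b0 r5: had r5 ⇒ H
  [6] b5 r1: had r1 ⇒ H
  [7] b3 r10: had r10 ⇒ H
  [8] b7 r10: had r10 ⇒ H
  [9] b3 r10: had r10 ⇒ H
  [10] b3 r10: had r10 ⇒ H
  [11] b7 r10: had r10 ⇒ H
  [12] b2 r1: no row ⇒ E
  [13] b5 r10: had r1 ⇒ C
  [14] b7 r3: had r10 ⇒ C

TRACE = E,E,E,H,E,H,H,H,H,H,H,H,E,C,C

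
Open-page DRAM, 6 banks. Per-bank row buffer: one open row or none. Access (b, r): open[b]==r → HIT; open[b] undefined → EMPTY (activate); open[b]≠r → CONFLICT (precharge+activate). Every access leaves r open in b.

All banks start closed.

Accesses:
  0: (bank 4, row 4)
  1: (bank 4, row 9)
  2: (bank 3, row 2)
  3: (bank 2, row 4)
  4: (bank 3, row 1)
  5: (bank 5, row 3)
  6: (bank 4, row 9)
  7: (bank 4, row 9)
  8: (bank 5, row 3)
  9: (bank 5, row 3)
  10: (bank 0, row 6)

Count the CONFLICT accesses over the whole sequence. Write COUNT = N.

step 0: bank4 None->4 [EMPTY]
step 1: bank4 4->9 [CONFLICT]
step 2: bank3 None->2 [EMPTY]
step 3: bank2 None->4 [EMPTY]
step 4: bank3 2->1 [CONFLICT]
step 5: bank5 None->3 [EMPTY]
step 6: bank4 9->9 [HIT]
step 7: bank4 9->9 [HIT]
step 8: bank5 3->3 [HIT]
step 9: bank5 3->3 [HIT]
step 10: bank0 None->6 [EMPTY]

COUNT = 2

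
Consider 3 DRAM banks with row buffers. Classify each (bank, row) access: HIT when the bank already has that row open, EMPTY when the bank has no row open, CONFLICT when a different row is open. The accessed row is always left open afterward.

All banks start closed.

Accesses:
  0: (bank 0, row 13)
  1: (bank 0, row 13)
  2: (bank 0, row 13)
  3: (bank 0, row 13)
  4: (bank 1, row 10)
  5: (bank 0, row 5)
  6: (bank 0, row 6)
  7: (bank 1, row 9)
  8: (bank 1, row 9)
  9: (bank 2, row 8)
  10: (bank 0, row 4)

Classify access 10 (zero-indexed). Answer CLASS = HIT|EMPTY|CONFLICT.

CLASS = CONFLICT

0: bank 0 row 13 — prev None → EMPTY
1: bank 0 row 13 — prev 13 → HIT
2: bank 0 row 13 — prev 13 → HIT
3: bank 0 row 13 — prev 13 → HIT
4: bank 1 row 10 — prev None → EMPTY
5: bank 0 row 5 — prev 13 → CONFLICT
6: bank 0 row 6 — prev 5 → CONFLICT
7: bank 1 row 9 — prev 10 → CONFLICT
8: bank 1 row 9 — prev 9 → HIT
9: bank 2 row 8 — prev None → EMPTY
10: bank 0 row 4 — prev 6 → CONFLICT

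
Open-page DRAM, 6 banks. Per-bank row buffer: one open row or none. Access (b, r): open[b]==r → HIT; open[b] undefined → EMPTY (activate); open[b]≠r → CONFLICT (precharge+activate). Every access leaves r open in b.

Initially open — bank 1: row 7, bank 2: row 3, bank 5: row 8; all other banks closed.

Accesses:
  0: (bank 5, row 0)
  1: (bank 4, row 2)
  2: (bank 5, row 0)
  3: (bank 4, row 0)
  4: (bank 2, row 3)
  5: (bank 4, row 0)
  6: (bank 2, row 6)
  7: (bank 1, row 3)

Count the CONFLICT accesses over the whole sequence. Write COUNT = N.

COUNT = 4

0: bank 5 row 0 — prev 8 → CONFLICT
1: bank 4 row 2 — prev None → EMPTY
2: bank 5 row 0 — prev 0 → HIT
3: bank 4 row 0 — prev 2 → CONFLICT
4: bank 2 row 3 — prev 3 → HIT
5: bank 4 row 0 — prev 0 → HIT
6: bank 2 row 6 — prev 3 → CONFLICT
7: bank 1 row 3 — prev 7 → CONFLICT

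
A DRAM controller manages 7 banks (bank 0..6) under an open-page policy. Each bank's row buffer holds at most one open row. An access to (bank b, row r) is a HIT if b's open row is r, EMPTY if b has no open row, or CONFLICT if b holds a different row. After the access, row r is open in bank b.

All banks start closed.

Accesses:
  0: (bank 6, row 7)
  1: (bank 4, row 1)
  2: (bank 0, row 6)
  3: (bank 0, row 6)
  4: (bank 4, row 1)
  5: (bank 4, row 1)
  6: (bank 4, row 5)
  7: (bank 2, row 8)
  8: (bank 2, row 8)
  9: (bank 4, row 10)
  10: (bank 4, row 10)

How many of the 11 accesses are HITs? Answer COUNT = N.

  [0] b6 r7: no row ⇒ E
  [1] b4 r1: no row ⇒ E
  [2] b0 r6: no row ⇒ E
  [3] b0 r6: had r6 ⇒ H
  [4] b4 r1: had r1 ⇒ H
  [5] b4 r1: had r1 ⇒ H
  [6] b4 r5: had r1 ⇒ C
  [7] b2 r8: no row ⇒ E
  [8] b2 r8: had r8 ⇒ H
  [9] b4 r10: had r5 ⇒ C
  [10] b4 r10: had r10 ⇒ H

COUNT = 5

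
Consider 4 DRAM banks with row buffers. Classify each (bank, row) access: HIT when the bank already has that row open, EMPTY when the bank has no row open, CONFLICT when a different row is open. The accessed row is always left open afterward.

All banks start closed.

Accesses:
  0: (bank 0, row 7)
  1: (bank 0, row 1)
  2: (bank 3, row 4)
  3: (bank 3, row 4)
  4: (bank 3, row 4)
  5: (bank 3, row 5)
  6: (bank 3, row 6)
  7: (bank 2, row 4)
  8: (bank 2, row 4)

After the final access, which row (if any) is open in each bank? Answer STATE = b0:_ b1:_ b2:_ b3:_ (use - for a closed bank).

step 0: bank0 None->7 [EMPTY]
step 1: bank0 7->1 [CONFLICT]
step 2: bank3 None->4 [EMPTY]
step 3: bank3 4->4 [HIT]
step 4: bank3 4->4 [HIT]
step 5: bank3 4->5 [CONFLICT]
step 6: bank3 5->6 [CONFLICT]
step 7: bank2 None->4 [EMPTY]
step 8: bank2 4->4 [HIT]

STATE = b0:1 b1:- b2:4 b3:6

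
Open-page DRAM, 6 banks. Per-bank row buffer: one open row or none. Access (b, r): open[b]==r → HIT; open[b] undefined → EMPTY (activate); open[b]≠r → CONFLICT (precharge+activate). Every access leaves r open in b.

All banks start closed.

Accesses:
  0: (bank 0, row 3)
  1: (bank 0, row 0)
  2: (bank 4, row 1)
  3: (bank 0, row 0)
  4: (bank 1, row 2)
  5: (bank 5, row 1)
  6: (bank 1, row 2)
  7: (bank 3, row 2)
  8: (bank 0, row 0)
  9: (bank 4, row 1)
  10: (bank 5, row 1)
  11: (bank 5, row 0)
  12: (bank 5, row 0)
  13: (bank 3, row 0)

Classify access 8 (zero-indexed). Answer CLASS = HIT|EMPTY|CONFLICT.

CLASS = HIT

  [0] b0 r3: no row ⇒ E
  [1] b0 r0: had r3 ⇒ C
  [2] b4 r1: no row ⇒ E
  [3] b0 r0: had r0 ⇒ H
  [4] b1 r2: no row ⇒ E
  [5] b5 r1: no row ⇒ E
  [6] b1 r2: had r2 ⇒ H
  [7] b3 r2: no row ⇒ E
  [8] b0 r0: had r0 ⇒ H
  [9] b4 r1: had r1 ⇒ H
  [10] b5 r1: had r1 ⇒ H
  [11] b5 r0: had r1 ⇒ C
  [12] b5 r0: had r0 ⇒ H
  [13] b3 r0: had r2 ⇒ C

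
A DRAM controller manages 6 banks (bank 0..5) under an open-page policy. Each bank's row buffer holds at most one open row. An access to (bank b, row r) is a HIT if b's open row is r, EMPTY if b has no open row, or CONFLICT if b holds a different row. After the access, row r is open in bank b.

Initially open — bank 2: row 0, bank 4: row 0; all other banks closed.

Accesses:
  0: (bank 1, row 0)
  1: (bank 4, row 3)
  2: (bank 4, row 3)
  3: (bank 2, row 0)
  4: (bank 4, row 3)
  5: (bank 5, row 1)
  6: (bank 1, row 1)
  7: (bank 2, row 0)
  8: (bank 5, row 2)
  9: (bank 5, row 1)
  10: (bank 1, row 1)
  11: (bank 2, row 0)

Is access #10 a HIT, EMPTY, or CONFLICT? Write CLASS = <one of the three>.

  [0] b1 r0: no row ⇒ E
  [1] b4 r3: had r0 ⇒ C
  [2] b4 r3: had r3 ⇒ H
  [3] b2 r0: had r0 ⇒ H
  [4] b4 r3: had r3 ⇒ H
  [5] b5 r1: no row ⇒ E
  [6] b1 r1: had r0 ⇒ C
  [7] b2 r0: had r0 ⇒ H
  [8] b5 r2: had r1 ⇒ C
  [9] b5 r1: had r2 ⇒ C
  [10] b1 r1: had r1 ⇒ H
  [11] b2 r0: had r0 ⇒ H

CLASS = HIT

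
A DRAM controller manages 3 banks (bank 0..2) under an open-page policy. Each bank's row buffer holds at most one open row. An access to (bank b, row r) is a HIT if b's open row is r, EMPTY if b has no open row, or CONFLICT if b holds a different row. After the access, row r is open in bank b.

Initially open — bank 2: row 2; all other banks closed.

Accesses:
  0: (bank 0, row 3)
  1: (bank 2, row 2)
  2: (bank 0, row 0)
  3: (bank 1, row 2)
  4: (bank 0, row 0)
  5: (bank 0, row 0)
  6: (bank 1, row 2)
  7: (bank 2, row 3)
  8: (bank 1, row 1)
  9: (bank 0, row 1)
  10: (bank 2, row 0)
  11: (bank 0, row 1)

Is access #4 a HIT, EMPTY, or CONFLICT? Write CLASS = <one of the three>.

CLASS = HIT

#0 (0,3) E
#1 (2,2) H  (was 2)
#2 (0,0) C  (was 3)
#3 (1,2) E
#4 (0,0) H  (was 0)
#5 (0,0) H  (was 0)
#6 (1,2) H  (was 2)
#7 (2,3) C  (was 2)
#8 (1,1) C  (was 2)
#9 (0,1) C  (was 0)
#10 (2,0) C  (was 3)
#11 (0,1) H  (was 1)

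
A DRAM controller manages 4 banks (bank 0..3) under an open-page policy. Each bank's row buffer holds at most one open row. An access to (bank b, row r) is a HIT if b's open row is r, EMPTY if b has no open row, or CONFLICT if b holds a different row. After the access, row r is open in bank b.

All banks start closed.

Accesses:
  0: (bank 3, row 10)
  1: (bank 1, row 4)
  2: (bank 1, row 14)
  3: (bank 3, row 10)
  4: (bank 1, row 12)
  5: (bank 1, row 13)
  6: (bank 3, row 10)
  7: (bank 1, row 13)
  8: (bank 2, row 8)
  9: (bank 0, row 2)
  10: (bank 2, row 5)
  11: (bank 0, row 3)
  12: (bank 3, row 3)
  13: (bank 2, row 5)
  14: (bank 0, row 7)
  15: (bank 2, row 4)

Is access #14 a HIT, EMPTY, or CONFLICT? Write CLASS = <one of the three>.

CLASS = CONFLICT

#0 (3,10) E
#1 (1,4) E
#2 (1,14) C  (was 4)
#3 (3,10) H  (was 10)
#4 (1,12) C  (was 14)
#5 (1,13) C  (was 12)
#6 (3,10) H  (was 10)
#7 (1,13) H  (was 13)
#8 (2,8) E
#9 (0,2) E
#10 (2,5) C  (was 8)
#11 (0,3) C  (was 2)
#12 (3,3) C  (was 10)
#13 (2,5) H  (was 5)
#14 (0,7) C  (was 3)
#15 (2,4) C  (was 5)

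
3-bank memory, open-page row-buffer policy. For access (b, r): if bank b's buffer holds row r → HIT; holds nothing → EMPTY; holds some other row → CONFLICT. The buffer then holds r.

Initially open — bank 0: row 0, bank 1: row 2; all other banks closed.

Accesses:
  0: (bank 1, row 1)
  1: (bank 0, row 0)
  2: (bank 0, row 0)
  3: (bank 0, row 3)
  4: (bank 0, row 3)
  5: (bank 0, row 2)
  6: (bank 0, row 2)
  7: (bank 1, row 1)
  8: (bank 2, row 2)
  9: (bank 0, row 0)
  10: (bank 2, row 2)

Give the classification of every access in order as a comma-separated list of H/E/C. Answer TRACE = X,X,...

step 0: bank1 2->1 [CONFLICT]
step 1: bank0 0->0 [HIT]
step 2: bank0 0->0 [HIT]
step 3: bank0 0->3 [CONFLICT]
step 4: bank0 3->3 [HIT]
step 5: bank0 3->2 [CONFLICT]
step 6: bank0 2->2 [HIT]
step 7: bank1 1->1 [HIT]
step 8: bank2 None->2 [EMPTY]
step 9: bank0 2->0 [CONFLICT]
step 10: bank2 2->2 [HIT]

TRACE = C,H,H,C,H,C,H,H,E,C,H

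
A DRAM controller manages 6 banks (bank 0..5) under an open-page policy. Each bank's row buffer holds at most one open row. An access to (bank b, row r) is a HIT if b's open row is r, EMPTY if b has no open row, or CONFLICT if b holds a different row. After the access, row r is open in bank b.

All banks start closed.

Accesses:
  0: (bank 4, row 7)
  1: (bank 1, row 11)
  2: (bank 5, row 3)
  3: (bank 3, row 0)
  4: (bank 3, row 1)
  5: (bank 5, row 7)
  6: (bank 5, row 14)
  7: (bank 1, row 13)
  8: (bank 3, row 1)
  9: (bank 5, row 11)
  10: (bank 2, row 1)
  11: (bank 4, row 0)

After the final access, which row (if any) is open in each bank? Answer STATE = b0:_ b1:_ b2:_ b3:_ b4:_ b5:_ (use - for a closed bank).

STATE = b0:- b1:13 b2:1 b3:1 b4:0 b5:11

  [0] b4 r7: no row ⇒ E
  [1] b1 r11: no row ⇒ E
  [2] b5 r3: no row ⇒ E
  [3] b3 r0: no row ⇒ E
  [4] b3 r1: had r0 ⇒ C
  [5] b5 r7: had r3 ⇒ C
  [6] b5 r14: had r7 ⇒ C
  [7] b1 r13: had r11 ⇒ C
  [8] b3 r1: had r1 ⇒ H
  [9] b5 r11: had r14 ⇒ C
  [10] b2 r1: no row ⇒ E
  [11] b4 r0: had r7 ⇒ C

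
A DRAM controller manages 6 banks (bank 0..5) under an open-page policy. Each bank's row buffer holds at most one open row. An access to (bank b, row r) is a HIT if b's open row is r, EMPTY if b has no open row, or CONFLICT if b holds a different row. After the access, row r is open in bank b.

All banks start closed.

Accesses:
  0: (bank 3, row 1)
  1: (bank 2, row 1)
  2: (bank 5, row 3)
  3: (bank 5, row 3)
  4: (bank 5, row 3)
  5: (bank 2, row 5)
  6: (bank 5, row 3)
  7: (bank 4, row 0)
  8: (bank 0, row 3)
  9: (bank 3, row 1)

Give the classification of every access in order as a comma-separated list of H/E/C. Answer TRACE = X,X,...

TRACE = E,E,E,H,H,C,H,E,E,H

step 0: bank3 None->1 [EMPTY]
step 1: bank2 None->1 [EMPTY]
step 2: bank5 None->3 [EMPTY]
step 3: bank5 3->3 [HIT]
step 4: bank5 3->3 [HIT]
step 5: bank2 1->5 [CONFLICT]
step 6: bank5 3->3 [HIT]
step 7: bank4 None->0 [EMPTY]
step 8: bank0 None->3 [EMPTY]
step 9: bank3 1->1 [HIT]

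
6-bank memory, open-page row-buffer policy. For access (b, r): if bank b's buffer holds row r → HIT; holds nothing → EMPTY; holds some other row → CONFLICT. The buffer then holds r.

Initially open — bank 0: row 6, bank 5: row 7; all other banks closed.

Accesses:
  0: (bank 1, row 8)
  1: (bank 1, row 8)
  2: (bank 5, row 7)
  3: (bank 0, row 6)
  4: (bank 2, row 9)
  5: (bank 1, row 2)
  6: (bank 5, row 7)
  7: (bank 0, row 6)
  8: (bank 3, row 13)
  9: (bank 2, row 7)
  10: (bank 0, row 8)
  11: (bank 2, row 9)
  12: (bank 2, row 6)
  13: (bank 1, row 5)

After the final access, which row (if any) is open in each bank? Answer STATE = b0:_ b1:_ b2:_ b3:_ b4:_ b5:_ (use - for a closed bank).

  [0] b1 r8: no row ⇒ E
  [1] b1 r8: had r8 ⇒ H
  [2] b5 r7: had r7 ⇒ H
  [3] b0 r6: had r6 ⇒ H
  [4] b2 r9: no row ⇒ E
  [5] b1 r2: had r8 ⇒ C
  [6] b5 r7: had r7 ⇒ H
  [7] b0 r6: had r6 ⇒ H
  [8] b3 r13: no row ⇒ E
  [9] b2 r7: had r9 ⇒ C
  [10] b0 r8: had r6 ⇒ C
  [11] b2 r9: had r7 ⇒ C
  [12] b2 r6: had r9 ⇒ C
  [13] b1 r5: had r2 ⇒ C

STATE = b0:8 b1:5 b2:6 b3:13 b4:- b5:7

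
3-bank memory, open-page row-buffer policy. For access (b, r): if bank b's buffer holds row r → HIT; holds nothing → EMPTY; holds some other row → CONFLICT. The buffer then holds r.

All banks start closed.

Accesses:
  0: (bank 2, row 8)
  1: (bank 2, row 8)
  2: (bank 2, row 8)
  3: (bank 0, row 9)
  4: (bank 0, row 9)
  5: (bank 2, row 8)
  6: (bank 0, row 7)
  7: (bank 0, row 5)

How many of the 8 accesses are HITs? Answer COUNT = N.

COUNT = 4

step 0: bank2 None->8 [EMPTY]
step 1: bank2 8->8 [HIT]
step 2: bank2 8->8 [HIT]
step 3: bank0 None->9 [EMPTY]
step 4: bank0 9->9 [HIT]
step 5: bank2 8->8 [HIT]
step 6: bank0 9->7 [CONFLICT]
step 7: bank0 7->5 [CONFLICT]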